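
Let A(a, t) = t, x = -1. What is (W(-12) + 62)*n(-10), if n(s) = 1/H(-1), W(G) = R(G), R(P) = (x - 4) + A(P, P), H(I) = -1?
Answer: -45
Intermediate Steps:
R(P) = -5 + P (R(P) = (-1 - 4) + P = -5 + P)
W(G) = -5 + G
n(s) = -1 (n(s) = 1/(-1) = -1)
(W(-12) + 62)*n(-10) = ((-5 - 12) + 62)*(-1) = (-17 + 62)*(-1) = 45*(-1) = -45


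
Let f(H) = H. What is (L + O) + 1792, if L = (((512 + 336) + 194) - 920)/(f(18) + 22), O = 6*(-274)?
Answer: 3021/20 ≈ 151.05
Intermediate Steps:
O = -1644
L = 61/20 (L = (((512 + 336) + 194) - 920)/(18 + 22) = ((848 + 194) - 920)/40 = (1042 - 920)*(1/40) = 122*(1/40) = 61/20 ≈ 3.0500)
(L + O) + 1792 = (61/20 - 1644) + 1792 = -32819/20 + 1792 = 3021/20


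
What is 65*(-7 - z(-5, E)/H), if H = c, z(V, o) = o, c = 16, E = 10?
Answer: -3965/8 ≈ -495.63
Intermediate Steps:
H = 16
65*(-7 - z(-5, E)/H) = 65*(-7 - 10/16) = 65*(-7 - 1*5/8) = 65*(-7 - 5/8) = 65*(-61/8) = -3965/8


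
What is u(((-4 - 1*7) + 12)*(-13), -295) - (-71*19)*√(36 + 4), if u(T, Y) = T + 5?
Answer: -8 + 2698*√10 ≈ 8523.8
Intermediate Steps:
u(T, Y) = 5 + T
u(((-4 - 1*7) + 12)*(-13), -295) - (-71*19)*√(36 + 4) = (5 + ((-4 - 1*7) + 12)*(-13)) - (-71*19)*√(36 + 4) = (5 + ((-4 - 7) + 12)*(-13)) - (-1349)*√40 = (5 + (-11 + 12)*(-13)) - (-1349)*2*√10 = (5 + 1*(-13)) - (-2698)*√10 = (5 - 13) + 2698*√10 = -8 + 2698*√10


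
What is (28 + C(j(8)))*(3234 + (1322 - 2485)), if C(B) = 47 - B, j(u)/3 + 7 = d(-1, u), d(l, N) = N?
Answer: 149112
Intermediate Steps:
j(u) = -21 + 3*u
(28 + C(j(8)))*(3234 + (1322 - 2485)) = (28 + (47 - (-21 + 3*8)))*(3234 + (1322 - 2485)) = (28 + (47 - (-21 + 24)))*(3234 - 1163) = (28 + (47 - 1*3))*2071 = (28 + (47 - 3))*2071 = (28 + 44)*2071 = 72*2071 = 149112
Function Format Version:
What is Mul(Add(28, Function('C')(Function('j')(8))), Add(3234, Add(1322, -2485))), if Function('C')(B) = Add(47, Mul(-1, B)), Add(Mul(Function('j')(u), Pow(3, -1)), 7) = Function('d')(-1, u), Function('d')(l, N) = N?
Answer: 149112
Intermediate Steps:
Function('j')(u) = Add(-21, Mul(3, u))
Mul(Add(28, Function('C')(Function('j')(8))), Add(3234, Add(1322, -2485))) = Mul(Add(28, Add(47, Mul(-1, Add(-21, Mul(3, 8))))), Add(3234, Add(1322, -2485))) = Mul(Add(28, Add(47, Mul(-1, Add(-21, 24)))), Add(3234, -1163)) = Mul(Add(28, Add(47, Mul(-1, 3))), 2071) = Mul(Add(28, Add(47, -3)), 2071) = Mul(Add(28, 44), 2071) = Mul(72, 2071) = 149112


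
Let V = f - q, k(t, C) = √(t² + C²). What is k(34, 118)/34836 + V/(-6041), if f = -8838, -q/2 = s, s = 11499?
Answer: -14160/6041 + √3770/17418 ≈ -2.3405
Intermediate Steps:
k(t, C) = √(C² + t²)
q = -22998 (q = -2*11499 = -22998)
V = 14160 (V = -8838 - 1*(-22998) = -8838 + 22998 = 14160)
k(34, 118)/34836 + V/(-6041) = √(118² + 34²)/34836 + 14160/(-6041) = √(13924 + 1156)*(1/34836) + 14160*(-1/6041) = √15080*(1/34836) - 14160/6041 = (2*√3770)*(1/34836) - 14160/6041 = √3770/17418 - 14160/6041 = -14160/6041 + √3770/17418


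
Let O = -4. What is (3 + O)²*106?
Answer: 106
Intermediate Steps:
(3 + O)²*106 = (3 - 4)²*106 = (-1)²*106 = 1*106 = 106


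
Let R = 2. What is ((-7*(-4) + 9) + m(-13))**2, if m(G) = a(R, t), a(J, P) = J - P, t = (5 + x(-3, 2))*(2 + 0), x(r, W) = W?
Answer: 625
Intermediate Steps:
t = 14 (t = (5 + 2)*(2 + 0) = 7*2 = 14)
m(G) = -12 (m(G) = 2 - 1*14 = 2 - 14 = -12)
((-7*(-4) + 9) + m(-13))**2 = ((-7*(-4) + 9) - 12)**2 = ((28 + 9) - 12)**2 = (37 - 12)**2 = 25**2 = 625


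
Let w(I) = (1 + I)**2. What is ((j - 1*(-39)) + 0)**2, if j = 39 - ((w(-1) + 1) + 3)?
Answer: 5476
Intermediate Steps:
j = 35 (j = 39 - (((1 - 1)**2 + 1) + 3) = 39 - ((0**2 + 1) + 3) = 39 - ((0 + 1) + 3) = 39 - (1 + 3) = 39 - 1*4 = 39 - 4 = 35)
((j - 1*(-39)) + 0)**2 = ((35 - 1*(-39)) + 0)**2 = ((35 + 39) + 0)**2 = (74 + 0)**2 = 74**2 = 5476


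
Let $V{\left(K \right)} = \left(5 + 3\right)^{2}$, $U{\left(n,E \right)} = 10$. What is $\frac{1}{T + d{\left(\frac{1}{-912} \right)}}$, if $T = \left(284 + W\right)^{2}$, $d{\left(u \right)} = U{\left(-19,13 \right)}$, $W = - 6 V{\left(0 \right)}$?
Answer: $\frac{1}{10010} \approx 9.99 \cdot 10^{-5}$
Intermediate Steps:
$V{\left(K \right)} = 64$ ($V{\left(K \right)} = 8^{2} = 64$)
$W = -384$ ($W = \left(-6\right) 64 = -384$)
$d{\left(u \right)} = 10$
$T = 10000$ ($T = \left(284 - 384\right)^{2} = \left(-100\right)^{2} = 10000$)
$\frac{1}{T + d{\left(\frac{1}{-912} \right)}} = \frac{1}{10000 + 10} = \frac{1}{10010}$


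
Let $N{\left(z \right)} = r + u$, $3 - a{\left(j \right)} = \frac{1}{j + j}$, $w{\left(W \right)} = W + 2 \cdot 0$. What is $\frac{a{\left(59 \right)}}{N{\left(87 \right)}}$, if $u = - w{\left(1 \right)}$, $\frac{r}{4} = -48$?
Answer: $- \frac{353}{22774} \approx -0.0155$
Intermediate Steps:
$w{\left(W \right)} = W$ ($w{\left(W \right)} = W + 0 = W$)
$r = -192$ ($r = 4 \left(-48\right) = -192$)
$u = -1$ ($u = \left(-1\right) 1 = -1$)
$a{\left(j \right)} = 3 - \frac{1}{2 j}$ ($a{\left(j \right)} = 3 - \frac{1}{j + j} = 3 - \frac{1}{2 j}$)
$N{\left(z \right)} = -193$ ($N{\left(z \right)} = -192 - 1 = -193$)
$\frac{a{\left(59 \right)}}{N{\left(87 \right)}} = \frac{3 - \frac{1}{2 \cdot 59}}{-193} = \left(3 - \frac{1}{118}\right) \left(- \frac{1}{193}\right) = \frac{353}{118} \left(- \frac{1}{193}\right) = - \frac{353}{22774}$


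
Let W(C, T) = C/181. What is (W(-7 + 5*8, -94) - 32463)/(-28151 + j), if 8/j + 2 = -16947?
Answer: 33196141910/28786922189 ≈ 1.1532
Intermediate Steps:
j = -8/16949 (j = 8/(-2 - 16947) = 8/(-16949) = 8*(-1/16949) = -8/16949 ≈ -0.00047200)
W(C, T) = C/181 (W(C, T) = C*(1/181) = C/181)
(W(-7 + 5*8, -94) - 32463)/(-28151 + j) = ((-7 + 5*8)/181 - 32463)/(-28151 - 8/16949) = ((-7 + 40)/181 - 32463)/(-477131307/16949) = ((1/181)*33 - 32463)*(-16949/477131307) = (33/181 - 32463)*(-16949/477131307) = -5875770/181*(-16949/477131307) = 33196141910/28786922189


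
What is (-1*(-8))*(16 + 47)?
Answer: 504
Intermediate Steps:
(-1*(-8))*(16 + 47) = 8*63 = 504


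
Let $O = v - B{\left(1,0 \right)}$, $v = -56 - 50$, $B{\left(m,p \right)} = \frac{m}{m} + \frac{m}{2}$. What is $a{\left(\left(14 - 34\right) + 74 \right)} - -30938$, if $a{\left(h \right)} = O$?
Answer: $\frac{61661}{2} \approx 30831.0$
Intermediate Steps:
$B{\left(m,p \right)} = 1 + \frac{m}{2}$ ($B{\left(m,p \right)} = 1 + m \frac{1}{2} = 1 + \frac{m}{2}$)
$v = -106$
$O = - \frac{215}{2}$ ($O = -106 - \left(1 + \frac{1}{2} \cdot 1\right) = -106 - \left(1 + \frac{1}{2}\right) = -106 - \frac{3}{2} = - \frac{215}{2} \approx -107.5$)
$a{\left(h \right)} = - \frac{215}{2}$
$a{\left(\left(14 - 34\right) + 74 \right)} - -30938 = - \frac{215}{2} - -30938 = - \frac{215}{2} + 30938 = \frac{61661}{2}$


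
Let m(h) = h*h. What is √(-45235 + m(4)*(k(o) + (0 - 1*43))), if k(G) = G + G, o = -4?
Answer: I*√46051 ≈ 214.59*I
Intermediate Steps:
m(h) = h²
k(G) = 2*G
√(-45235 + m(4)*(k(o) + (0 - 1*43))) = √(-45235 + 4²*(2*(-4) + (0 - 1*43))) = √(-45235 + 16*(-8 + (0 - 43))) = √(-45235 + 16*(-8 - 43)) = √(-45235 + 16*(-51)) = √(-45235 - 816) = √(-46051) = I*√46051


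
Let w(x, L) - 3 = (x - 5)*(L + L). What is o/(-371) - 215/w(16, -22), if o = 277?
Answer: -53472/178451 ≈ -0.29965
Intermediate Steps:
w(x, L) = 3 + 2*L*(-5 + x) (w(x, L) = 3 + (x - 5)*(L + L) = 3 + (-5 + x)*(2*L) = 3 + 2*L*(-5 + x))
o/(-371) - 215/w(16, -22) = 277/(-371) - 215/(3 - 10*(-22) + 2*(-22)*16) = 277*(-1/371) - 215/(3 + 220 - 704) = -277/371 - 215/(-481) = -277/371 - 215*(-1/481) = -277/371 + 215/481 = -53472/178451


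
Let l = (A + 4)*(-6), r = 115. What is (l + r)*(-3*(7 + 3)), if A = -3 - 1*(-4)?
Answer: -2550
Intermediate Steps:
A = 1 (A = -3 + 4 = 1)
l = -30 (l = (1 + 4)*(-6) = 5*(-6) = -30)
(l + r)*(-3*(7 + 3)) = (-30 + 115)*(-3*(7 + 3)) = 85*(-3*10) = 85*(-30) = -2550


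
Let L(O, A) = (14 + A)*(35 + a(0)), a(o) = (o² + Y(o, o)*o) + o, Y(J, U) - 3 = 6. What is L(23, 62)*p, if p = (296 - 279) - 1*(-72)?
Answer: 236740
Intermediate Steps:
Y(J, U) = 9 (Y(J, U) = 3 + 6 = 9)
a(o) = o² + 10*o (a(o) = (o² + 9*o) + o = o² + 10*o)
L(O, A) = 490 + 35*A (L(O, A) = (14 + A)*(35 + 0*(10 + 0)) = (14 + A)*(35 + 0*10) = (14 + A)*(35 + 0) = (14 + A)*35 = 490 + 35*A)
p = 89 (p = 17 + 72 = 89)
L(23, 62)*p = (490 + 35*62)*89 = (490 + 2170)*89 = 2660*89 = 236740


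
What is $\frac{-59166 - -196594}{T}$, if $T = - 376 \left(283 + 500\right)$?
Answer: $- \frac{731}{1566} \approx -0.46679$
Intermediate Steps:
$T = -294408$ ($T = \left(-376\right) 783 = -294408$)
$\frac{-59166 - -196594}{T} = \frac{-59166 - -196594}{-294408} = \left(-59166 + 196594\right) \left(- \frac{1}{294408}\right) = 137428 \left(- \frac{1}{294408}\right) = - \frac{731}{1566}$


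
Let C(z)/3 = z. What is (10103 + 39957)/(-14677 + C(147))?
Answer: -12515/3559 ≈ -3.5164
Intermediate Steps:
C(z) = 3*z
(10103 + 39957)/(-14677 + C(147)) = (10103 + 39957)/(-14677 + 3*147) = 50060/(-14677 + 441) = 50060/(-14236) = 50060*(-1/14236) = -12515/3559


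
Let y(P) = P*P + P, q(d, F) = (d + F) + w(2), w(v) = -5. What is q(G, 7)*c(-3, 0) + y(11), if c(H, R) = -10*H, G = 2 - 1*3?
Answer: 162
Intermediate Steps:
G = -1 (G = 2 - 3 = -1)
q(d, F) = -5 + F + d (q(d, F) = (d + F) - 5 = (F + d) - 5 = -5 + F + d)
y(P) = P + P² (y(P) = P² + P = P + P²)
q(G, 7)*c(-3, 0) + y(11) = (-5 + 7 - 1)*(-10*(-3)) + 11*(1 + 11) = 1*30 + 11*12 = 30 + 132 = 162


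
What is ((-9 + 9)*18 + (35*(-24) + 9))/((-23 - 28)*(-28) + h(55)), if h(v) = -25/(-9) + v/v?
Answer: -7479/12886 ≈ -0.58040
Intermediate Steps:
h(v) = 34/9 (h(v) = -25*(-⅑) + 1 = 25/9 + 1 = 34/9)
((-9 + 9)*18 + (35*(-24) + 9))/((-23 - 28)*(-28) + h(55)) = ((-9 + 9)*18 + (35*(-24) + 9))/((-23 - 28)*(-28) + 34/9) = (0*18 + (-840 + 9))/(-51*(-28) + 34/9) = (0 - 831)/(1428 + 34/9) = -831/12886/9 = -831*9/12886 = -7479/12886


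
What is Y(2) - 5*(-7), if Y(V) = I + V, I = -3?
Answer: 34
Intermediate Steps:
Y(V) = -3 + V
Y(2) - 5*(-7) = (-3 + 2) - 5*(-7) = -1 + 35 = 34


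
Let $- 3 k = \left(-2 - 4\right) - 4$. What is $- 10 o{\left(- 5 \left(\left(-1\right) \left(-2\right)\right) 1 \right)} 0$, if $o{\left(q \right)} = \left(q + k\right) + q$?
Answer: $0$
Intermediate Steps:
$k = \frac{10}{3}$ ($k = - \frac{\left(-2 - 4\right) - 4}{3} = - \frac{-6 - 4}{3} = \left(- \frac{1}{3}\right) \left(-10\right) = \frac{10}{3} \approx 3.3333$)
$o{\left(q \right)} = \frac{10}{3} + 2 q$ ($o{\left(q \right)} = \left(q + \frac{10}{3}\right) + q = \left(\frac{10}{3} + q\right) + q = \frac{10}{3} + 2 q$)
$- 10 o{\left(- 5 \left(\left(-1\right) \left(-2\right)\right) 1 \right)} 0 = - 10 \left(\frac{10}{3} + 2 - 5 \left(\left(-1\right) \left(-2\right)\right) 1\right) 0 = - 10 \left(\frac{10}{3} + 2 \left(-5\right) 2 \cdot 1\right) 0 = - 10 \left(\frac{10}{3} + 2 \left(\left(-10\right) 1\right)\right) 0 = - 10 \left(\frac{10}{3} + 2 \left(-10\right)\right) 0 = - 10 \left(\frac{10}{3} - 20\right) 0 = \left(-10\right) \left(- \frac{50}{3}\right) 0 = \frac{500}{3} \cdot 0 = 0$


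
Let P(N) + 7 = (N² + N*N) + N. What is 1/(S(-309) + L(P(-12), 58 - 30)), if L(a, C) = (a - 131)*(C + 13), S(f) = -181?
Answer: 1/5477 ≈ 0.00018258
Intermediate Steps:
P(N) = -7 + N + 2*N² (P(N) = -7 + ((N² + N*N) + N) = -7 + ((N² + N²) + N) = -7 + (2*N² + N) = -7 + (N + 2*N²) = -7 + N + 2*N²)
L(a, C) = (-131 + a)*(13 + C)
1/(S(-309) + L(P(-12), 58 - 30)) = 1/(-181 + (-1703 - 131*(58 - 30) + 13*(-7 - 12 + 2*(-12)²) + (58 - 30)*(-7 - 12 + 2*(-12)²))) = 1/(-181 + (-1703 - 131*28 + 13*(-7 - 12 + 2*144) + 28*(-7 - 12 + 2*144))) = 1/(-181 + (-1703 - 3668 + 13*(-7 - 12 + 288) + 28*(-7 - 12 + 288))) = 1/(-181 + (-1703 - 3668 + 13*269 + 28*269)) = 1/(-181 + (-1703 - 3668 + 3497 + 7532)) = 1/(-181 + 5658) = 1/5477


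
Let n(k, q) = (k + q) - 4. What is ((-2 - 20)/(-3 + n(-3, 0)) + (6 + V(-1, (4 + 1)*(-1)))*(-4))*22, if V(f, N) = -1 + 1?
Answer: -2398/5 ≈ -479.60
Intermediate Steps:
n(k, q) = -4 + k + q
V(f, N) = 0
((-2 - 20)/(-3 + n(-3, 0)) + (6 + V(-1, (4 + 1)*(-1)))*(-4))*22 = ((-2 - 20)/(-3 + (-4 - 3 + 0)) + (6 + 0)*(-4))*22 = (-22/(-3 - 7) + 6*(-4))*22 = (-22/(-10) - 24)*22 = (-22*(-⅒) - 24)*22 = (11/5 - 24)*22 = -109/5*22 = -2398/5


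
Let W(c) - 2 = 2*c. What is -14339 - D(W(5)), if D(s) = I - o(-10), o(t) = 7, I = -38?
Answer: -14294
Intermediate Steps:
W(c) = 2 + 2*c
D(s) = -45 (D(s) = -38 - 1*7 = -38 - 7 = -45)
-14339 - D(W(5)) = -14339 - 1*(-45) = -14339 + 45 = -14294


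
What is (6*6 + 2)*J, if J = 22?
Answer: 836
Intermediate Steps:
(6*6 + 2)*J = (6*6 + 2)*22 = (36 + 2)*22 = 38*22 = 836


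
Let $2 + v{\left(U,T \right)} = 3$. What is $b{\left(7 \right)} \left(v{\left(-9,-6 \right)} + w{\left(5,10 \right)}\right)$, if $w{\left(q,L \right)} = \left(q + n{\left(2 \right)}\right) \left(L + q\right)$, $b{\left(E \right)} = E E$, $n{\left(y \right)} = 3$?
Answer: $5929$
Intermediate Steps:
$v{\left(U,T \right)} = 1$ ($v{\left(U,T \right)} = -2 + 3 = 1$)
$b{\left(E \right)} = E^{2}$
$w{\left(q,L \right)} = \left(3 + q\right) \left(L + q\right)$ ($w{\left(q,L \right)} = \left(q + 3\right) \left(L + q\right) = \left(3 + q\right) \left(L + q\right)$)
$b{\left(7 \right)} \left(v{\left(-9,-6 \right)} + w{\left(5,10 \right)}\right) = 7^{2} \left(1 + \left(5^{2} + 3 \cdot 10 + 3 \cdot 5 + 10 \cdot 5\right)\right) = 49 \left(1 + \left(25 + 30 + 15 + 50\right)\right) = 49 \left(1 + 120\right) = 49 \cdot 121 = 5929$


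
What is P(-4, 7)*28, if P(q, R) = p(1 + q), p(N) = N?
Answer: -84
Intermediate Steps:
P(q, R) = 1 + q
P(-4, 7)*28 = (1 - 4)*28 = -3*28 = -84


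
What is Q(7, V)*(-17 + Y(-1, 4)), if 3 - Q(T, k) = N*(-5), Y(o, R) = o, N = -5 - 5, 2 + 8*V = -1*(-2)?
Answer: 846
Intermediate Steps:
V = 0 (V = -1/4 + (-1*(-2))/8 = -1/4 + (1/8)*2 = -1/4 + 1/4 = 0)
N = -10
Q(T, k) = -47 (Q(T, k) = 3 - (-10)*(-5) = 3 - 1*50 = 3 - 50 = -47)
Q(7, V)*(-17 + Y(-1, 4)) = -47*(-17 - 1) = -47*(-18) = 846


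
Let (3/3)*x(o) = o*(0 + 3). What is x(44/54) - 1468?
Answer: -13190/9 ≈ -1465.6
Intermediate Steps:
x(o) = 3*o (x(o) = o*(0 + 3) = o*3 = 3*o)
x(44/54) - 1468 = 3*(44/54) - 1468 = 3*(44*(1/54)) - 1468 = 3*(22/27) - 1468 = 22/9 - 1468 = -13190/9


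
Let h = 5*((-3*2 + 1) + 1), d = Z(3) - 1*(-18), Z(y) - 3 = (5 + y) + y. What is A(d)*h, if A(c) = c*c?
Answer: -20480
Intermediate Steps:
Z(y) = 8 + 2*y (Z(y) = 3 + ((5 + y) + y) = 3 + (5 + 2*y) = 8 + 2*y)
d = 32 (d = (8 + 2*3) - 1*(-18) = (8 + 6) + 18 = 14 + 18 = 32)
A(c) = c²
h = -20 (h = 5*((-6 + 1) + 1) = 5*(-5 + 1) = 5*(-4) = -20)
A(d)*h = 32²*(-20) = 1024*(-20) = -20480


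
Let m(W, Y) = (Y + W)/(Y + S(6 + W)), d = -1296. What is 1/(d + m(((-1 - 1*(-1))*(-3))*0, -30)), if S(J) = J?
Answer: -4/5179 ≈ -0.00077235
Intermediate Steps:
m(W, Y) = (W + Y)/(6 + W + Y) (m(W, Y) = (Y + W)/(Y + (6 + W)) = (W + Y)/(6 + W + Y))
1/(d + m(((-1 - 1*(-1))*(-3))*0, -30)) = 1/(-1296 + (((-1 - 1*(-1))*(-3))*0 - 30)/(6 + ((-1 - 1*(-1))*(-3))*0 - 30)) = 1/(-1296 + (((-1 + 1)*(-3))*0 - 30)/(6 + ((-1 + 1)*(-3))*0 - 30)) = 1/(-1296 + ((0*(-3))*0 - 30)/(6 + (0*(-3))*0 - 30)) = 1/(-1296 + (0*0 - 30)/(6 + 0*0 - 30)) = 1/(-1296 + (0 - 30)/(6 + 0 - 30)) = 1/(-1296 - 30/(-24)) = 1/(-1296 - 1/24*(-30)) = 1/(-1296 + 5/4) = 1/(-5179/4) = -4/5179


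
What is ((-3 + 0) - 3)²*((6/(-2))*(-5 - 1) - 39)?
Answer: -756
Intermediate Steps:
((-3 + 0) - 3)²*((6/(-2))*(-5 - 1) - 39) = (-3 - 3)²*((6*(-½))*(-6) - 39) = (-6)²*(-3*(-6) - 39) = 36*(18 - 39) = 36*(-21) = -756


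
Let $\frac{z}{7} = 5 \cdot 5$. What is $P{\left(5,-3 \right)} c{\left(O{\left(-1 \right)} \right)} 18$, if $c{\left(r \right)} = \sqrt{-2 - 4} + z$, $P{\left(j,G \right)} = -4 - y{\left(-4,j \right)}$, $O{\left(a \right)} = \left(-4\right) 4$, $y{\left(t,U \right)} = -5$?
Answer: $3150 + 18 i \sqrt{6} \approx 3150.0 + 44.091 i$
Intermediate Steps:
$z = 175$ ($z = 7 \cdot 5 \cdot 5 = 7 \cdot 25 = 175$)
$O{\left(a \right)} = -16$
$P{\left(j,G \right)} = 1$ ($P{\left(j,G \right)} = -4 - -5 = -4 + 5 = 1$)
$c{\left(r \right)} = 175 + i \sqrt{6}$ ($c{\left(r \right)} = \sqrt{-2 - 4} + 175 = \sqrt{-6} + 175 = i \sqrt{6} + 175 = 175 + i \sqrt{6}$)
$P{\left(5,-3 \right)} c{\left(O{\left(-1 \right)} \right)} 18 = 1 \left(175 + i \sqrt{6}\right) 18 = \left(175 + i \sqrt{6}\right) 18 = 3150 + 18 i \sqrt{6}$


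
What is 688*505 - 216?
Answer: 347224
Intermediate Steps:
688*505 - 216 = 347440 - 216 = 347224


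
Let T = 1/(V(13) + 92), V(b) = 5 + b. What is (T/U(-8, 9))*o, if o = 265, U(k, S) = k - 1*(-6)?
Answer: -53/44 ≈ -1.2045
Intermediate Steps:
U(k, S) = 6 + k (U(k, S) = k + 6 = 6 + k)
T = 1/110 (T = 1/((5 + 13) + 92) = 1/(18 + 92) = 1/110 ≈ 0.0090909)
(T/U(-8, 9))*o = (1/(110*(6 - 8)))*265 = ((1/110)/(-2))*265 = ((1/110)*(-½))*265 = -1/220*265 = -53/44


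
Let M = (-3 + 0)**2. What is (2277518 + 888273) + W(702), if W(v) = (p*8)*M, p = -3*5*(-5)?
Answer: 3171191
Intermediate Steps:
p = 75 (p = -15*(-5) = 75)
M = 9 (M = (-3)**2 = 9)
W(v) = 5400 (W(v) = (75*8)*9 = 600*9 = 5400)
(2277518 + 888273) + W(702) = (2277518 + 888273) + 5400 = 3165791 + 5400 = 3171191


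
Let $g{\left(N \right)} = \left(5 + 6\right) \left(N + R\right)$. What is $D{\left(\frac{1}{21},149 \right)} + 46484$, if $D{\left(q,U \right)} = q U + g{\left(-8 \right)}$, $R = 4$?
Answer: $\frac{975389}{21} \approx 46447.0$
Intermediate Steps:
$g{\left(N \right)} = 44 + 11 N$ ($g{\left(N \right)} = \left(5 + 6\right) \left(N + 4\right) = 11 \left(4 + N\right) = 44 + 11 N$)
$D{\left(q,U \right)} = -44 + U q$ ($D{\left(q,U \right)} = q U + \left(44 + 11 \left(-8\right)\right) = U q + \left(44 - 88\right) = U q - 44 = -44 + U q$)
$D{\left(\frac{1}{21},149 \right)} + 46484 = \left(-44 + \frac{149}{21}\right) + 46484 = - \frac{775}{21} + 46484 = \frac{975389}{21}$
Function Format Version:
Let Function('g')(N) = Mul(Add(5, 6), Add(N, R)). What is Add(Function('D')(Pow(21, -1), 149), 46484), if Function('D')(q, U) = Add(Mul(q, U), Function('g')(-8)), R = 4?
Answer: Rational(975389, 21) ≈ 46447.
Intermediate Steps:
Function('g')(N) = Add(44, Mul(11, N)) (Function('g')(N) = Mul(Add(5, 6), Add(N, 4)) = Mul(11, Add(4, N)) = Add(44, Mul(11, N)))
Function('D')(q, U) = Add(-44, Mul(U, q)) (Function('D')(q, U) = Add(Mul(q, U), Add(44, Mul(11, -8))) = Add(Mul(U, q), Add(44, -88)) = Add(Mul(U, q), -44) = Add(-44, Mul(U, q)))
Add(Function('D')(Pow(21, -1), 149), 46484) = Add(Add(-44, Mul(149, Pow(21, -1))), 46484) = Add(Add(-44, Mul(149, Rational(1, 21))), 46484) = Add(Add(-44, Rational(149, 21)), 46484) = Add(Rational(-775, 21), 46484) = Rational(975389, 21)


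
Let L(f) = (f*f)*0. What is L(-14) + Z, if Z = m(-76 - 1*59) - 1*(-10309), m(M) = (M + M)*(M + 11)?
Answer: 43789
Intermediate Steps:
L(f) = 0 (L(f) = f**2*0 = 0)
m(M) = 2*M*(11 + M) (m(M) = (2*M)*(11 + M) = 2*M*(11 + M))
Z = 43789 (Z = 2*(-76 - 1*59)*(11 + (-76 - 1*59)) - 1*(-10309) = 2*(-76 - 59)*(11 + (-76 - 59)) + 10309 = 2*(-135)*(11 - 135) + 10309 = 2*(-135)*(-124) + 10309 = 33480 + 10309 = 43789)
L(-14) + Z = 0 + 43789 = 43789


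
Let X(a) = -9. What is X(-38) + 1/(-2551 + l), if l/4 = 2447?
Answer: -65132/7237 ≈ -8.9999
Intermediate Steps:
l = 9788 (l = 4*2447 = 9788)
X(-38) + 1/(-2551 + l) = -9 + 1/(-2551 + 9788) = -9 + 1/7237 = -65132/7237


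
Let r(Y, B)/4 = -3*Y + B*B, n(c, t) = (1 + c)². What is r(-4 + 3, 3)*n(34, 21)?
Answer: 58800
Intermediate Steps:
r(Y, B) = -12*Y + 4*B² (r(Y, B) = 4*(-3*Y + B*B) = 4*(-3*Y + B²) = 4*(B² - 3*Y) = -12*Y + 4*B²)
r(-4 + 3, 3)*n(34, 21) = (-12*(-4 + 3) + 4*3²)*(1 + 34)² = (-12*(-1) + 4*9)*35² = (12 + 36)*1225 = 48*1225 = 58800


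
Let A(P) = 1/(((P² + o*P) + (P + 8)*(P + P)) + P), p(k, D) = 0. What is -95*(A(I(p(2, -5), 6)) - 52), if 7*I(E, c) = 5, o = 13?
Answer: 1110569/225 ≈ 4935.9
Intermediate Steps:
I(E, c) = 5/7 (I(E, c) = (⅐)*5 = 5/7)
A(P) = 1/(P² + 14*P + 2*P*(8 + P)) (A(P) = 1/(((P² + 13*P) + (P + 8)*(P + P)) + P) = 1/(((P² + 13*P) + (8 + P)*(2*P)) + P) = 1/(((P² + 13*P) + 2*P*(8 + P)) + P) = 1/((P² + 13*P + 2*P*(8 + P)) + P) = 1/(P² + 14*P + 2*P*(8 + P)))
-95*(A(I(p(2, -5), 6)) - 52) = -95*(1/(3*(5/7)*(10 + 5/7)) - 52) = -95*((⅓)*(7/5)/(75/7) - 52) = -95*((⅓)*(7/5)*(7/75) - 52) = -95*(49/1125 - 52) = -95*(-58451/1125) = 1110569/225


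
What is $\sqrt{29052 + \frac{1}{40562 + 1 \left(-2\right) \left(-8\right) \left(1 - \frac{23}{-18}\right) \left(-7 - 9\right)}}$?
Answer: $\frac{3 \sqrt{417907326490610}}{359810} \approx 170.45$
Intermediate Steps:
$\sqrt{29052 + \frac{1}{40562 + 1 \left(-2\right) \left(-8\right) \left(1 - \frac{23}{-18}\right) \left(-7 - 9\right)}} = \sqrt{29052 + \frac{1}{40562 + \left(-2\right) \left(-8\right) \left(1 - - \frac{23}{18}\right) \left(-16\right)}} = \sqrt{29052 + \frac{1}{40562 + 16 \left(1 + \frac{23}{18}\right) \left(-16\right)}} = \sqrt{29052 + \frac{1}{40562 + 16 \cdot \frac{41}{18} \left(-16\right)}} = \sqrt{29052 + \frac{1}{40562 + 16 \left(- \frac{328}{9}\right)}} = \sqrt{29052 + \frac{1}{40562 - \frac{5248}{9}}} = \sqrt{29052 + \frac{1}{\frac{359810}{9}}} = \sqrt{29052 + \frac{9}{359810}} = \sqrt{\frac{10453200129}{359810}} = \frac{3 \sqrt{417907326490610}}{359810}$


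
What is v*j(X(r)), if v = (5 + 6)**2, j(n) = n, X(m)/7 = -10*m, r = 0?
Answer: 0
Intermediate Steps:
X(m) = -70*m (X(m) = 7*(-10*m) = -70*m)
v = 121 (v = 11**2 = 121)
v*j(X(r)) = 121*(-70*0) = 121*0 = 0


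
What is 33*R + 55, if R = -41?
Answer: -1298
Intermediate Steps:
33*R + 55 = 33*(-41) + 55 = -1353 + 55 = -1298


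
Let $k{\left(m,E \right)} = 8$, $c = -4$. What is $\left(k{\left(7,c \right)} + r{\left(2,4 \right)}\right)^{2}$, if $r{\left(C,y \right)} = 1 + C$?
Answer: $121$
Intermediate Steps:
$\left(k{\left(7,c \right)} + r{\left(2,4 \right)}\right)^{2} = \left(8 + \left(1 + 2\right)\right)^{2} = \left(8 + 3\right)^{2} = 11^{2} = 121$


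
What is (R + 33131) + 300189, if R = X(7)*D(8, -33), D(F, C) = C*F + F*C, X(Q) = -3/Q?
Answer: 2334824/7 ≈ 3.3355e+5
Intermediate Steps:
D(F, C) = 2*C*F (D(F, C) = C*F + C*F = 2*C*F)
R = 1584/7 (R = (-3/7)*(2*(-33)*8) = -3*⅐*(-528) = -3/7*(-528) = 1584/7 ≈ 226.29)
(R + 33131) + 300189 = (1584/7 + 33131) + 300189 = 233501/7 + 300189 = 2334824/7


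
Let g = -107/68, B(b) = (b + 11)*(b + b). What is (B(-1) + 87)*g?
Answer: -7169/68 ≈ -105.43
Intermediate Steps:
B(b) = 2*b*(11 + b) (B(b) = (11 + b)*(2*b) = 2*b*(11 + b))
g = -107/68 (g = -107*1/68 = -107/68 ≈ -1.5735)
(B(-1) + 87)*g = (2*(-1)*(11 - 1) + 87)*(-107/68) = (2*(-1)*10 + 87)*(-107/68) = (-20 + 87)*(-107/68) = 67*(-107/68) = -7169/68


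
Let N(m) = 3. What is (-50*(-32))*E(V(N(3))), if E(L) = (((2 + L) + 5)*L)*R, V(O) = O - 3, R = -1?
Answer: 0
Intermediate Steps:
V(O) = -3 + O
E(L) = -L*(7 + L) (E(L) = (((2 + L) + 5)*L)*(-1) = ((7 + L)*L)*(-1) = (L*(7 + L))*(-1) = -L*(7 + L))
(-50*(-32))*E(V(N(3))) = (-50*(-32))*(-(-3 + 3)*(7 + (-3 + 3))) = 1600*(-1*0*(7 + 0)) = 1600*(-1*0*7) = 1600*0 = 0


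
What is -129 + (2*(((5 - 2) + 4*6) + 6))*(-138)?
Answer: -9237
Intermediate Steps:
-129 + (2*(((5 - 2) + 4*6) + 6))*(-138) = -129 + (2*((3 + 24) + 6))*(-138) = -129 + (2*(27 + 6))*(-138) = -129 + (2*33)*(-138) = -129 + 66*(-138) = -129 - 9108 = -9237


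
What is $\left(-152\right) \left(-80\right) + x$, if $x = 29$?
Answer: $12189$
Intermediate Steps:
$\left(-152\right) \left(-80\right) + x = \left(-152\right) \left(-80\right) + 29 = 12160 + 29 = 12189$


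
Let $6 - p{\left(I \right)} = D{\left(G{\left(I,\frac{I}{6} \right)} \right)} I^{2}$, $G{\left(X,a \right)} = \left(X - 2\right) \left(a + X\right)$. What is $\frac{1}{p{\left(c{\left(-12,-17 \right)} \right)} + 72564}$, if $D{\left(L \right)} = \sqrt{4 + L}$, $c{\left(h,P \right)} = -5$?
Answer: $\frac{87084}{6319652255} + \frac{\sqrt{1614}}{1263930451} \approx 1.3812 \cdot 10^{-5}$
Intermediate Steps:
$G{\left(X,a \right)} = \left(-2 + X\right) \left(X + a\right)$
$p{\left(I \right)} = 6 - I^{2} \sqrt{4 - \frac{7 I}{3} + \frac{7 I^{2}}{6}}$ ($p{\left(I \right)} = 6 - \sqrt{4 + \left(I^{2} - 2 I - 2 \frac{I}{6} + I \frac{I}{6}\right)} I^{2} = 6 - \sqrt{4 + \left(I^{2} - 2 I - \frac{I}{3} + \frac{I^{2}}{6}\right)} I^{2} = 6 - \sqrt{4 + \left(- \frac{7 I}{3} + \frac{7 I^{2}}{6}\right)} I^{2} = 6 - \sqrt{4 - \frac{7 I}{3} + \frac{7 I^{2}}{6}} I^{2} = 6 - I^{2} \sqrt{4 - \frac{7 I}{3} + \frac{7 I^{2}}{6}}$)
$\frac{1}{p{\left(c{\left(-12,-17 \right)} \right)} + 72564} = \frac{1}{\left(6 - \frac{\left(-5\right)^{2} \sqrt{144 - -420 + 42 \left(-5\right)^{2}}}{6}\right) + 72564} = \frac{1}{\left(6 - \frac{25 \sqrt{144 + 420 + 42 \cdot 25}}{6}\right) + 72564} = \frac{1}{\left(6 - \frac{25 \sqrt{144 + 420 + 1050}}{6}\right) + 72564} = \frac{1}{\left(6 - \frac{25 \sqrt{1614}}{6}\right) + 72564} = \frac{1}{72570 - \frac{25 \sqrt{1614}}{6}}$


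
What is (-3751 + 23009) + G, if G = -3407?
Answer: 15851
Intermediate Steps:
(-3751 + 23009) + G = (-3751 + 23009) - 3407 = 19258 - 3407 = 15851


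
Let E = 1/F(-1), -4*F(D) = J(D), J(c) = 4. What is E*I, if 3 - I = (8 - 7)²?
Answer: -2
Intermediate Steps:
F(D) = -1 (F(D) = -¼*4 = -1)
I = 2 (I = 3 - (8 - 7)² = 3 - 1*1² = 3 - 1*1 = 3 - 1 = 2)
E = -1 (E = 1/(-1) = -1)
E*I = -1*2 = -2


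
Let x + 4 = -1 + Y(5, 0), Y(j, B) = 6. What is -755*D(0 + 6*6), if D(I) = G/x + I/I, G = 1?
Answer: -1510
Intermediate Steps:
x = 1 (x = -4 + (-1 + 6) = -4 + 5 = 1)
D(I) = 2 (D(I) = 1/1 + I/I = 1*1 + 1 = 1 + 1 = 2)
-755*D(0 + 6*6) = -755*2 = -1510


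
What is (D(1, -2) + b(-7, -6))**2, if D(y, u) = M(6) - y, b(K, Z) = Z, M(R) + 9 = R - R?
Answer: 256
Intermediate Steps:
M(R) = -9 (M(R) = -9 + (R - R) = -9 + 0 = -9)
D(y, u) = -9 - y
(D(1, -2) + b(-7, -6))**2 = ((-9 - 1*1) - 6)**2 = ((-9 - 1) - 6)**2 = (-10 - 6)**2 = (-16)**2 = 256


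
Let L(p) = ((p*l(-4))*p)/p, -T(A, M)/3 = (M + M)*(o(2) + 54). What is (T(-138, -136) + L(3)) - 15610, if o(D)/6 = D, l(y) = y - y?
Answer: 38246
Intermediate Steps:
l(y) = 0
o(D) = 6*D
T(A, M) = -396*M (T(A, M) = -3*(M + M)*(6*2 + 54) = -3*2*M*(12 + 54) = -3*2*M*66 = -396*M)
L(p) = 0 (L(p) = ((p*0)*p)/p = (0*p)/p = 0/p = 0)
(T(-138, -136) + L(3)) - 15610 = (-396*(-136) + 0) - 15610 = (53856 + 0) - 15610 = 53856 - 15610 = 38246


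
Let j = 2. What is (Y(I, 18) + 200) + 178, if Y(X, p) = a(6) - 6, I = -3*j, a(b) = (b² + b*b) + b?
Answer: 450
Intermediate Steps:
a(b) = b + 2*b² (a(b) = (b² + b²) + b = 2*b² + b = b + 2*b²)
I = -6 (I = -3*2 = -6)
Y(X, p) = 72 (Y(X, p) = 6*(1 + 2*6) - 6 = 6*(1 + 12) - 6 = 6*13 - 6 = 78 - 6 = 72)
(Y(I, 18) + 200) + 178 = (72 + 200) + 178 = 272 + 178 = 450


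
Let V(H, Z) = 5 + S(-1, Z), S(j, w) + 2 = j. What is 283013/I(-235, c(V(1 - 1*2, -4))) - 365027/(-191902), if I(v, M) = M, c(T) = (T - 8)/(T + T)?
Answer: -108620426371/575706 ≈ -1.8867e+5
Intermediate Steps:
S(j, w) = -2 + j
V(H, Z) = 2 (V(H, Z) = 5 + (-2 - 1) = 5 - 3 = 2)
c(T) = (-8 + T)/(2*T) (c(T) = (-8 + T)/((2*T)) = (-8 + T)*(1/(2*T)) = (-8 + T)/(2*T))
283013/I(-235, c(V(1 - 1*2, -4))) - 365027/(-191902) = 283013/(((½)*(-8 + 2)/2)) - 365027/(-191902) = 283013/(((½)*(½)*(-6))) - 365027*(-1/191902) = 283013/(-3/2) + 365027/191902 = 283013*(-⅔) + 365027/191902 = -566026/3 + 365027/191902 = -108620426371/575706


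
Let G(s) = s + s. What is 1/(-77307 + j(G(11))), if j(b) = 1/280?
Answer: -280/21645959 ≈ -1.2935e-5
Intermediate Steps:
G(s) = 2*s
j(b) = 1/280
1/(-77307 + j(G(11))) = 1/(-77307 + 1/280) = 1/(-21645959/280) = -280/21645959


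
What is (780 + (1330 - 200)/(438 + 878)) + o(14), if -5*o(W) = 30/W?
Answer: 513523/658 ≈ 780.43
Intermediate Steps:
o(W) = -6/W
(780 + (1330 - 200)/(438 + 878)) + o(14) = (780 + (1330 - 200)/(438 + 878)) - 6/14 = (780 + 1130/1316) - 6*1/14 = (780 + 1130*(1/1316)) - 3/7 = (780 + 565/658) - 3/7 = 513805/658 - 3/7 = 513523/658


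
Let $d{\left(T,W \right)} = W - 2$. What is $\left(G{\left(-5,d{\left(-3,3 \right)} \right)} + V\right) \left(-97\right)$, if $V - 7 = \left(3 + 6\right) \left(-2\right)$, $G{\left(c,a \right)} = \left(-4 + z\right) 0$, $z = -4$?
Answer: $1067$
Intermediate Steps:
$d{\left(T,W \right)} = -2 + W$
$G{\left(c,a \right)} = 0$ ($G{\left(c,a \right)} = \left(-4 - 4\right) 0 = \left(-8\right) 0 = 0$)
$V = -11$ ($V = 7 + \left(3 + 6\right) \left(-2\right) = 7 + 9 \left(-2\right) = 7 - 18 = -11$)
$\left(G{\left(-5,d{\left(-3,3 \right)} \right)} + V\right) \left(-97\right) = \left(0 - 11\right) \left(-97\right) = \left(-11\right) \left(-97\right) = 1067$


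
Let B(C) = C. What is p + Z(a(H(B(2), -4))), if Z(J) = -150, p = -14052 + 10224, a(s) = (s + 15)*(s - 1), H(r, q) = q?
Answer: -3978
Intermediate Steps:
a(s) = (-1 + s)*(15 + s) (a(s) = (15 + s)*(-1 + s) = (-1 + s)*(15 + s))
p = -3828
p + Z(a(H(B(2), -4))) = -3828 - 150 = -3978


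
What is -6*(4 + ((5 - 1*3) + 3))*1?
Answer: -54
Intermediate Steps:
-6*(4 + ((5 - 1*3) + 3))*1 = -6*(4 + ((5 - 3) + 3))*1 = -6*(4 + (2 + 3))*1 = -6*(4 + 5)*1 = -6*9*1 = -54*1 = -54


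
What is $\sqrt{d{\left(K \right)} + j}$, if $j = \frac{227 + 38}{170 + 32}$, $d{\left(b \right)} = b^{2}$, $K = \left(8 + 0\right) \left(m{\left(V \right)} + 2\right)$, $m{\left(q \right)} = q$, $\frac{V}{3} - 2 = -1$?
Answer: $\frac{\sqrt{65339930}}{202} \approx 40.016$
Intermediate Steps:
$V = 3$ ($V = 6 + 3 \left(-1\right) = 6 - 3 = 3$)
$K = 40$ ($K = \left(8 + 0\right) \left(3 + 2\right) = 8 \cdot 5 = 40$)
$j = \frac{265}{202} \approx 1.3119$
$\sqrt{d{\left(K \right)} + j} = \sqrt{40^{2} + \frac{265}{202}} = \sqrt{1600 + \frac{265}{202}} = \sqrt{\frac{323465}{202}} = \frac{\sqrt{65339930}}{202}$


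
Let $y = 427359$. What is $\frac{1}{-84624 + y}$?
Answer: $\frac{1}{342735} \approx 2.9177 \cdot 10^{-6}$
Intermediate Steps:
$\frac{1}{-84624 + y} = \frac{1}{-84624 + 427359} = \frac{1}{342735}$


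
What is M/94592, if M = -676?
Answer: -169/23648 ≈ -0.0071465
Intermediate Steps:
M/94592 = -676/94592 = -676*1/94592 = -169/23648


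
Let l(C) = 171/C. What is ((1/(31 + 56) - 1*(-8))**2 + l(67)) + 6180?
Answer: 3167863642/507123 ≈ 6246.7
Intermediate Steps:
((1/(31 + 56) - 1*(-8))**2 + l(67)) + 6180 = ((1/(31 + 56) - 1*(-8))**2 + 171/67) + 6180 = ((1/87 + 8)**2 + 171*(1/67)) + 6180 = ((1/87 + 8)**2 + 171/67) + 6180 = ((697/87)**2 + 171/67) + 6180 = (485809/7569 + 171/67) + 6180 = 33843502/507123 + 6180 = 3167863642/507123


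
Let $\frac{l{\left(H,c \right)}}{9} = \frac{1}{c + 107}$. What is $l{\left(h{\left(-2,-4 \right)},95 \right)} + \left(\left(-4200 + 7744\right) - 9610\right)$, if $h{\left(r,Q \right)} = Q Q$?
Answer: $- \frac{1225323}{202} \approx -6066.0$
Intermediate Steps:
$h{\left(r,Q \right)} = Q^{2}$
$l{\left(H,c \right)} = \frac{9}{107 + c}$ ($l{\left(H,c \right)} = \frac{9}{c + 107} = \frac{9}{107 + c}$)
$l{\left(h{\left(-2,-4 \right)},95 \right)} + \left(\left(-4200 + 7744\right) - 9610\right) = \frac{9}{107 + 95} + \left(\left(-4200 + 7744\right) - 9610\right) = \frac{9}{202} + \left(3544 - 9610\right) = 9 \cdot \frac{1}{202} - 6066 = \frac{9}{202} - 6066 = - \frac{1225323}{202}$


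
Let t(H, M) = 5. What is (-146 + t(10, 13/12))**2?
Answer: 19881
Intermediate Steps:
(-146 + t(10, 13/12))**2 = (-146 + 5)**2 = (-141)**2 = 19881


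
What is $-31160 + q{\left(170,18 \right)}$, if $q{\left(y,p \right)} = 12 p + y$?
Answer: $-30774$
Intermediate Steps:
$q{\left(y,p \right)} = y + 12 p$
$-31160 + q{\left(170,18 \right)} = -31160 + \left(170 + 12 \cdot 18\right) = -31160 + \left(170 + 216\right) = -31160 + 386 = -30774$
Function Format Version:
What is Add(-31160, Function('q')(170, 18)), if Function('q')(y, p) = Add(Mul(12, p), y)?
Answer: -30774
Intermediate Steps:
Function('q')(y, p) = Add(y, Mul(12, p))
Add(-31160, Function('q')(170, 18)) = Add(-31160, Add(170, Mul(12, 18))) = Add(-31160, Add(170, 216)) = Add(-31160, 386) = -30774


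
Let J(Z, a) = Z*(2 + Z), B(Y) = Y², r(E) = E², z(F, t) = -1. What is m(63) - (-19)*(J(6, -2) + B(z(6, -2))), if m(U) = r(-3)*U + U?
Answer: 1561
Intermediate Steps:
m(U) = 10*U (m(U) = (-3)²*U + U = 9*U + U = 10*U)
m(63) - (-19)*(J(6, -2) + B(z(6, -2))) = 10*63 - (-19)*(6*(2 + 6) + (-1)²) = 630 - (-19)*(6*8 + 1) = 630 - (-19)*(48 + 1) = 630 - (-19)*49 = 630 - 1*(-931) = 630 + 931 = 1561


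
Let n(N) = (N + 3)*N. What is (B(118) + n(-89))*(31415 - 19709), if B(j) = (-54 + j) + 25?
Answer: 90639558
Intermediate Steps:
B(j) = -29 + j
n(N) = N*(3 + N) (n(N) = (3 + N)*N = N*(3 + N))
(B(118) + n(-89))*(31415 - 19709) = ((-29 + 118) - 89*(3 - 89))*(31415 - 19709) = (89 - 89*(-86))*11706 = (89 + 7654)*11706 = 7743*11706 = 90639558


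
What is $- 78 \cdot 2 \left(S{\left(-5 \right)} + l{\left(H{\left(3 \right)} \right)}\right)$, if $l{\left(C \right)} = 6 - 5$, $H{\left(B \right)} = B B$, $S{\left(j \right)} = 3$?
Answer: $-624$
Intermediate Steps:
$H{\left(B \right)} = B^{2}$
$l{\left(C \right)} = 1$ ($l{\left(C \right)} = 6 - 5 = 1$)
$- 78 \cdot 2 \left(S{\left(-5 \right)} + l{\left(H{\left(3 \right)} \right)}\right) = - 78 \cdot 2 \left(3 + 1\right) = - 78 \cdot 2 \cdot 4 = \left(-78\right) 8 = -624$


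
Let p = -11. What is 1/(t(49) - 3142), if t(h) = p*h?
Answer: -1/3681 ≈ -0.00027167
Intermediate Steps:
t(h) = -11*h
1/(t(49) - 3142) = 1/(-11*49 - 3142) = 1/(-539 - 3142) = 1/(-3681) = -1/3681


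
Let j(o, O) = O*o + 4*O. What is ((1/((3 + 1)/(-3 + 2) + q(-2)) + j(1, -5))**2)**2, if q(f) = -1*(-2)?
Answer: 6765201/16 ≈ 4.2283e+5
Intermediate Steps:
q(f) = 2
j(o, O) = 4*O + O*o
((1/((3 + 1)/(-3 + 2) + q(-2)) + j(1, -5))**2)**2 = ((1/((3 + 1)/(-3 + 2) + 2) - 5*(4 + 1))**2)**2 = ((1/(4/(-1) + 2) - 5*5)**2)**2 = ((1/(4*(-1) + 2) - 25)**2)**2 = ((1/(-4 + 2) - 25)**2)**2 = ((1/(-2) - 25)**2)**2 = ((-1/2 - 25)**2)**2 = ((-51/2)**2)**2 = (2601/4)**2 = 6765201/16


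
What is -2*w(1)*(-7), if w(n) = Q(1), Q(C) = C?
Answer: 14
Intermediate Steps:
w(n) = 1
-2*w(1)*(-7) = -2*1*(-7) = -2*(-7) = 14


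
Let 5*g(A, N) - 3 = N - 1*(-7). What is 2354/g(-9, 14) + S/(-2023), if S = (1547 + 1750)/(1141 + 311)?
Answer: 102896047/209814 ≈ 490.42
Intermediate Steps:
g(A, N) = 2 + N/5 (g(A, N) = ⅗ + (N - 1*(-7))/5 = ⅗ + (N + 7)/5 = ⅗ + (7 + N)/5 = ⅗ + (7/5 + N/5) = 2 + N/5)
S = 1099/484 (S = 3297/1452 = 3297*(1/1452) = 1099/484 ≈ 2.2707)
2354/g(-9, 14) + S/(-2023) = 2354/(2 + (⅕)*14) + (1099/484)/(-2023) = 2354/(2 + 14/5) + (1099/484)*(-1/2023) = 2354/(24/5) - 157/139876 = 2354*(5/24) - 157/139876 = 5885/12 - 157/139876 = 102896047/209814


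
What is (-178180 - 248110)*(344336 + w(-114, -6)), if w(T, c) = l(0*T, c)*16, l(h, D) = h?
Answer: -146786993440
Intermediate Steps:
w(T, c) = 0 (w(T, c) = (0*T)*16 = 0*16 = 0)
(-178180 - 248110)*(344336 + w(-114, -6)) = (-178180 - 248110)*(344336 + 0) = -426290*344336 = -146786993440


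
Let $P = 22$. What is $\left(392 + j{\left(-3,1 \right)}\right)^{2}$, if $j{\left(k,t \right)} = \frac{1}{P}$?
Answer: $\frac{74390625}{484} \approx 1.537 \cdot 10^{5}$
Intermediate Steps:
$j{\left(k,t \right)} = \frac{1}{22}$
$\left(392 + j{\left(-3,1 \right)}\right)^{2} = \left(392 + \frac{1}{22}\right)^{2} = \left(\frac{8625}{22}\right)^{2} = \frac{74390625}{484}$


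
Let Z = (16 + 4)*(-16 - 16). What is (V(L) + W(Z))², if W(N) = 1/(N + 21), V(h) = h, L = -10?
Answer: 38328481/383161 ≈ 100.03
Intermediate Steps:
Z = -640 (Z = 20*(-32) = -640)
W(N) = 1/(21 + N)
(V(L) + W(Z))² = (-10 + 1/(21 - 640))² = (-10 + 1/(-619))² = (-10 - 1/619)² = (-6191/619)² = 38328481/383161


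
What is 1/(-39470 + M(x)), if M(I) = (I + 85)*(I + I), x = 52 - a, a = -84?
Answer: 1/20642 ≈ 4.8445e-5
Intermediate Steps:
x = 136 (x = 52 - 1*(-84) = 52 + 84 = 136)
M(I) = 2*I*(85 + I) (M(I) = (85 + I)*(2*I) = 2*I*(85 + I))
1/(-39470 + M(x)) = 1/(-39470 + 2*136*(85 + 136)) = 1/(-39470 + 2*136*221) = 1/(-39470 + 60112) = 1/20642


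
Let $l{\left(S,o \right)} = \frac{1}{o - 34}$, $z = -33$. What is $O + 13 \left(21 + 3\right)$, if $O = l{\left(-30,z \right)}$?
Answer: $\frac{20903}{67} \approx 311.98$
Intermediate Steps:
$l{\left(S,o \right)} = \frac{1}{-34 + o}$
$O = - \frac{1}{67}$ ($O = \frac{1}{-34 - 33} = \frac{1}{-67} = - \frac{1}{67} \approx -0.014925$)
$O + 13 \left(21 + 3\right) = - \frac{1}{67} + 13 \left(21 + 3\right) = - \frac{1}{67} + 13 \cdot 24 = - \frac{1}{67} + 312 = \frac{20903}{67}$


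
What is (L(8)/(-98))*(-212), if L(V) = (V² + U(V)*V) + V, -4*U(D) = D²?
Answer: -848/7 ≈ -121.14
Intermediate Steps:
U(D) = -D²/4
L(V) = V + V² - V³/4 (L(V) = (V² + (-V²/4)*V) + V = (V² - V³/4) + V = V + V² - V³/4)
(L(8)/(-98))*(-212) = ((8*(1 + 8 - ¼*8²))/(-98))*(-212) = ((8*(1 + 8 - ¼*64))*(-1/98))*(-212) = ((8*(1 + 8 - 16))*(-1/98))*(-212) = ((8*(-7))*(-1/98))*(-212) = -56*(-1/98)*(-212) = (4/7)*(-212) = -848/7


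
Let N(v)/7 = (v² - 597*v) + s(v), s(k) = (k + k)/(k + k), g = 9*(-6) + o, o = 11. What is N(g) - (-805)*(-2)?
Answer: 191037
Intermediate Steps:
g = -43 (g = 9*(-6) + 11 = -54 + 11 = -43)
s(k) = 1 (s(k) = (2*k)/((2*k)) = (2*k)*(1/(2*k)) = 1)
N(v) = 7 - 4179*v + 7*v² (N(v) = 7*((v² - 597*v) + 1) = 7*(1 + v² - 597*v) = 7 - 4179*v + 7*v²)
N(g) - (-805)*(-2) = (7 - 4179*(-43) + 7*(-43)²) - (-805)*(-2) = (7 + 179697 + 7*1849) - 1*1610 = (7 + 179697 + 12943) - 1610 = 192647 - 1610 = 191037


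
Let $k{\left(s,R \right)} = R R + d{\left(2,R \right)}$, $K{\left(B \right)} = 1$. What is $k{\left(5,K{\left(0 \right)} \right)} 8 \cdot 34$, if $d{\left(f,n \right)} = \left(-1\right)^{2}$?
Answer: $544$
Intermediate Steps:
$d{\left(f,n \right)} = 1$
$k{\left(s,R \right)} = 1 + R^{2}$ ($k{\left(s,R \right)} = R R + 1 = R^{2} + 1 = 1 + R^{2}$)
$k{\left(5,K{\left(0 \right)} \right)} 8 \cdot 34 = \left(1 + 1^{2}\right) 8 \cdot 34 = \left(1 + 1\right) 8 \cdot 34 = 2 \cdot 8 \cdot 34 = 16 \cdot 34 = 544$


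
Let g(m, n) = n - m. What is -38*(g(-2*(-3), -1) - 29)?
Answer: 1368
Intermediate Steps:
-38*(g(-2*(-3), -1) - 29) = -38*((-1 - (-2)*(-3)) - 29) = -38*((-1 - 1*6) - 29) = -38*((-1 - 6) - 29) = -38*(-7 - 29) = -38*(-36) = 1368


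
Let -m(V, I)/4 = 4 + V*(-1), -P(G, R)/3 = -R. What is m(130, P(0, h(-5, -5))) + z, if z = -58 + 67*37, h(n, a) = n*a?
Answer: 2925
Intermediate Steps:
h(n, a) = a*n
P(G, R) = 3*R (P(G, R) = -(-3)*R = 3*R)
m(V, I) = -16 + 4*V (m(V, I) = -4*(4 + V*(-1)) = -4*(4 - V) = -16 + 4*V)
z = 2421 (z = -58 + 2479 = 2421)
m(130, P(0, h(-5, -5))) + z = (-16 + 4*130) + 2421 = (-16 + 520) + 2421 = 504 + 2421 = 2925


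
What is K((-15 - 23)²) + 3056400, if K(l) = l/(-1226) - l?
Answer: 1872687306/613 ≈ 3.0550e+6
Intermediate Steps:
K(l) = -1227*l/1226 (K(l) = l*(-1/1226) - l = -l/1226 - l = -1227*l/1226)
K((-15 - 23)²) + 3056400 = -1227*(-15 - 23)²/1226 + 3056400 = -1227/1226*(-38)² + 3056400 = -1227/1226*1444 + 3056400 = -885894/613 + 3056400 = 1872687306/613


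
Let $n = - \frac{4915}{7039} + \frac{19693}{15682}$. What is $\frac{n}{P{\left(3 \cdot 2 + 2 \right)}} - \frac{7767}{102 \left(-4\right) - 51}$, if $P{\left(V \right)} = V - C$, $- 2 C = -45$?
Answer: $\frac{1378171538726}{81630149721} \approx 16.883$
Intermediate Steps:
$C = \frac{45}{2}$ ($C = \left(- \frac{1}{2}\right) \left(-45\right) = \frac{45}{2} \approx 22.5$)
$P{\left(V \right)} = - \frac{45}{2} + V$ ($P{\left(V \right)} = V - \frac{45}{2} = - \frac{45}{2} + V$)
$n = \frac{61541997}{110385598}$ ($n = \left(-4915\right) \frac{1}{7039} + 19693 \cdot \frac{1}{15682} = - \frac{4915}{7039} + \frac{19693}{15682} = \frac{61541997}{110385598} \approx 0.55752$)
$\frac{n}{P{\left(3 \cdot 2 + 2 \right)}} - \frac{7767}{102 \left(-4\right) - 51} = \frac{61541997}{110385598 \left(- \frac{45}{2} + \left(3 \cdot 2 + 2\right)\right)} - \frac{7767}{102 \left(-4\right) - 51} = \frac{61541997}{110385598 \left(- \frac{45}{2} + \left(6 + 2\right)\right)} - \frac{7767}{-408 - 51} = \frac{61541997}{110385598 \left(- \frac{45}{2} + 8\right)} - \frac{7767}{-459} = \frac{61541997}{110385598 \left(- \frac{29}{2}\right)} - - \frac{863}{51} = \frac{61541997}{110385598} \left(- \frac{2}{29}\right) + \frac{863}{51} = - \frac{61541997}{1600591171} + \frac{863}{51} = \frac{1378171538726}{81630149721}$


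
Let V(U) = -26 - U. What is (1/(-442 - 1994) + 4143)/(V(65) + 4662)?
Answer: 10092347/11134956 ≈ 0.90637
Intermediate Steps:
(1/(-442 - 1994) + 4143)/(V(65) + 4662) = (1/(-442 - 1994) + 4143)/((-26 - 1*65) + 4662) = (1/(-2436) + 4143)/((-26 - 65) + 4662) = (-1/2436 + 4143)/(-91 + 4662) = (10092347/2436)/4571 = (10092347/2436)*(1/4571) = 10092347/11134956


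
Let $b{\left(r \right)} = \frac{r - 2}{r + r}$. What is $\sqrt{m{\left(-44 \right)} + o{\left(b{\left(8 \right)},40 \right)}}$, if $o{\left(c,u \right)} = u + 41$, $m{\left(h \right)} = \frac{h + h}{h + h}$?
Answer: $\sqrt{82} \approx 9.0554$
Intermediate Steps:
$m{\left(h \right)} = 1$ ($m{\left(h \right)} = \frac{2 h}{2 h} = 2 h \frac{1}{2 h} = 1$)
$b{\left(r \right)} = \frac{-2 + r}{2 r}$
$o{\left(c,u \right)} = 41 + u$
$\sqrt{m{\left(-44 \right)} + o{\left(b{\left(8 \right)},40 \right)}} = \sqrt{1 + \left(41 + 40\right)} = \sqrt{1 + 81} = \sqrt{82}$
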